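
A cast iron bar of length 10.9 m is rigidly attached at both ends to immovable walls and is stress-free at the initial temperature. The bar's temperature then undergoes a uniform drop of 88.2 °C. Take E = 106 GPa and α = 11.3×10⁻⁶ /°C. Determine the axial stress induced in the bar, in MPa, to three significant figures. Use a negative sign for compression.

Free thermal expansion αLΔT = 11.3e-6 · 10900 · -88.2 = -10.86 mm.
The walls impose strain ε = −(-10.86)/10900 = 9.9666e-04; σ = Eε = 106000 · 9.9666e-04 = 105.6 MPa.

106 MPa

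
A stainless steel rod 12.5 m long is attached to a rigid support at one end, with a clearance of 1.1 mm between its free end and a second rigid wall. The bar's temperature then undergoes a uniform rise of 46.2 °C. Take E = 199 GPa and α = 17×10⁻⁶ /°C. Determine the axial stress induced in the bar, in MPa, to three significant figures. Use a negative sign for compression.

-139 MPa

Free thermal expansion αLΔT = 17e-6 · 12500 · 46.2 = 9.818 mm.
The walls engage after the gap closes; constrained expansion = 9.818 − 1.1 = 8.718 mm.
The walls impose strain ε = −(8.718)/12500 = -6.9740e-04; σ = Eε = 199000 · -6.9740e-04 = -138.8 MPa.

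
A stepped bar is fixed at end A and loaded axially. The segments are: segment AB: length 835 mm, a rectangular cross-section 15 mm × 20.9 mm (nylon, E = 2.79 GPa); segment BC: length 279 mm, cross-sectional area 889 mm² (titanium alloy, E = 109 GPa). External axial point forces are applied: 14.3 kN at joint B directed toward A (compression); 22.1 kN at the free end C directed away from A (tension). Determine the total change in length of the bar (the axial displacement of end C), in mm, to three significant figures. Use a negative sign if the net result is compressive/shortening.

7.51 mm

Internal axial forces (sectioning from the free end, tension +): N_BC = 22.1 kN, N_AB = 7.8 kN.
A_AB = 313.5 mm².
δ_AB = 7800·835/(313.5·2790) = 7.446 mm
δ_BC = 22100·279/(889·109000) = 0.06363 mm
δ = Σδ_i = 7.51 mm.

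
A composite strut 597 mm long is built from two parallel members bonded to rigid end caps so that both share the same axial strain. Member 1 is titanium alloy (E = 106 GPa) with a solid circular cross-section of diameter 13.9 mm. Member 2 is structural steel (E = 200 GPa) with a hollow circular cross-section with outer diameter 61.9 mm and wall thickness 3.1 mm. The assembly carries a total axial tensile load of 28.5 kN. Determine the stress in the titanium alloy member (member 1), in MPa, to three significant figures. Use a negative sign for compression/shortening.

23.1 MPa

A_1 = 151.7 mm².
A_2 = 572.6 mm².
Equal strain + equilibrium ⇒ each member carries load in proportion to AE: A₁E₁ = 16090000 N, A₂E₂ = 114500000 N, ΣAE = 130600000 N.
σ₁ = P·E₁/ΣAE = 28500·106000/130600000 = 23.13 MPa.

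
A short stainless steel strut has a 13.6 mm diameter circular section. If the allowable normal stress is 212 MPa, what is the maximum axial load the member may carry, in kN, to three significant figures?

30.8 kN

A = 145.3 mm².
P_max = σ_allow · A = 212 · 145.3 = 30800 N = 30.8 kN.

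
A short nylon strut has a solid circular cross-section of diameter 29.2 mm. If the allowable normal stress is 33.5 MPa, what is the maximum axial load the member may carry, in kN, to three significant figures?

22.4 kN

A = 669.7 mm².
P_max = σ_allow · A = 33.5 · 669.7 = 22430 N = 22.43 kN.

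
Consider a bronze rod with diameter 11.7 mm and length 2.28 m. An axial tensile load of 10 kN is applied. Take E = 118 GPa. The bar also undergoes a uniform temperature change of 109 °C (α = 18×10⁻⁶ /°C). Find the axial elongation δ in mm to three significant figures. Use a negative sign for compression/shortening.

6.27 mm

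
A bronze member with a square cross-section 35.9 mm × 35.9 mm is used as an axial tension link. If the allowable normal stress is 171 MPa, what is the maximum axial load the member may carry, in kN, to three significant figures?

220 kN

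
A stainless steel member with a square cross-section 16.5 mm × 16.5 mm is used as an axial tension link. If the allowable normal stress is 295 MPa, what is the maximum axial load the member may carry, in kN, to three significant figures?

A = 272.2 mm².
P_max = σ_allow · A = 295 · 272.2 = 80310 N = 80.31 kN.

80.3 kN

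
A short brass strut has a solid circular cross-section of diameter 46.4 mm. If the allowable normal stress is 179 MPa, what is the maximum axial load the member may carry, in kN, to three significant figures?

303 kN

A = 1691 mm².
P_max = σ_allow · A = 179 · 1691 = 302700 N = 302.7 kN.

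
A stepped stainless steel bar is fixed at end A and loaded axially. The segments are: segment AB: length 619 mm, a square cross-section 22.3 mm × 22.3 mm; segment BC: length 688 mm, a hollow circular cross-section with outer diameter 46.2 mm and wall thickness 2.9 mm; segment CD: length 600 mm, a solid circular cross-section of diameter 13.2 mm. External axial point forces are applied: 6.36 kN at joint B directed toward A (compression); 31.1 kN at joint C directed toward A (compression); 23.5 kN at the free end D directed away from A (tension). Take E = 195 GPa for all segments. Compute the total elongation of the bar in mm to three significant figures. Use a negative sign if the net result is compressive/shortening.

Internal axial forces (sectioning from the free end, tension +): N_CD = 23.5 kN, N_BC = -7.6 kN, N_AB = -13.96 kN.
A_AB = 497.3 mm².
A_BC = 394.5 mm².
A_CD = 136.8 mm².
δ_AB = -13960·619/(497.3·195000) = -0.08911 mm
δ_BC = -7600·688/(394.5·195000) = -0.06797 mm
δ_CD = 23500·600/(136.8·195000) = 0.5284 mm
δ = Σδ_i = 0.3713 mm.

0.371 mm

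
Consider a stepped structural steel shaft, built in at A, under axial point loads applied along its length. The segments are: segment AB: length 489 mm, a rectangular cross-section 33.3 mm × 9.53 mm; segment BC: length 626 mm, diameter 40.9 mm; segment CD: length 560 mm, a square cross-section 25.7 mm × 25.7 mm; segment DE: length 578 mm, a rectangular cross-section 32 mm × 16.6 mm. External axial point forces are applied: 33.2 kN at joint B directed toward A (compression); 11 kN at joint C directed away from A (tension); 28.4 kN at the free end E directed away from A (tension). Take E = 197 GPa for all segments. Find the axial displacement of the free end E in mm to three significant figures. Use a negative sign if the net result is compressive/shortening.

0.423 mm

Internal axial forces (sectioning from the free end, tension +): N_DE = 28.4 kN, N_CD = 28.4 kN, N_BC = 39.4 kN, N_AB = 6.2 kN.
A_AB = 317.3 mm².
A_BC = 1314 mm².
A_CD = 660.5 mm².
A_DE = 531.2 mm².
δ_AB = 6200·489/(317.3·197000) = 0.0485 mm
δ_BC = 39400·626/(1314·197000) = 0.09529 mm
δ_CD = 28400·560/(660.5·197000) = 0.1222 mm
δ_DE = 28400·578/(531.2·197000) = 0.1569 mm
δ = Σδ_i = 0.4229 mm.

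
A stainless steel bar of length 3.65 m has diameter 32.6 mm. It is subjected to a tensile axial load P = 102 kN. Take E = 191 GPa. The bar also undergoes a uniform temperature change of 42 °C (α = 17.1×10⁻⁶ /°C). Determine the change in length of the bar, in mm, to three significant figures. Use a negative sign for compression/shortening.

4.96 mm

A = 834.7 mm².
δ_mech = NL/(AE) = 102000·3650/(834.7·191000) = 2.335 mm.
δ_thermal = αLΔT = 17.1e-6·3650·42 = 2.621 mm.
δ = δ_mech + δ_thermal = 4.957 mm.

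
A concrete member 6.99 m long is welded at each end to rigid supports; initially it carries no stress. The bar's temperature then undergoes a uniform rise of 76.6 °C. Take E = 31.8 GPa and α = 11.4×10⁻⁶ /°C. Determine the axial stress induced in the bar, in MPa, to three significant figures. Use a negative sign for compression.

-27.8 MPa

Free thermal expansion αLΔT = 11.4e-6 · 6990 · 76.6 = 6.104 mm.
The walls impose strain ε = −(6.104)/6990 = -8.7324e-04; σ = Eε = 31800 · -8.7324e-04 = -27.77 MPa.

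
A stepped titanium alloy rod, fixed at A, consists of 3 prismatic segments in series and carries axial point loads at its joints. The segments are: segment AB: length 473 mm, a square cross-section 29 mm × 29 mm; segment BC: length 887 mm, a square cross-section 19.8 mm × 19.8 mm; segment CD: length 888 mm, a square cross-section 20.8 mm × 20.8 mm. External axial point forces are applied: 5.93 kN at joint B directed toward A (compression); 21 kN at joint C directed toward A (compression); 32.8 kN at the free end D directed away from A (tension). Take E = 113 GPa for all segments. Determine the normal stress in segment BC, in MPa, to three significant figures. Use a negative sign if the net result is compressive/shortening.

30.1 MPa

Internal axial forces (sectioning from the free end, tension +): N_CD = 32.8 kN, N_BC = 11.8 kN, N_AB = 5.87 kN.
A_BC = 392 mm².
σ_BC = N_BC/A_BC = 11800/392 = 30.1 MPa.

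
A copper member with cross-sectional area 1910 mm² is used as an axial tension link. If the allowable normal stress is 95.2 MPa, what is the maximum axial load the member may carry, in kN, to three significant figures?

182 kN

P_max = σ_allow · A = 95.2 · 1910 = 181800 N = 181.8 kN.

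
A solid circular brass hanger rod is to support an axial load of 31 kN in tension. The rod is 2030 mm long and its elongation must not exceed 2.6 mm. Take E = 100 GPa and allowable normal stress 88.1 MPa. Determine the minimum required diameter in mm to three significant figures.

Required area A ≥ P/σ_allow = 31000/88.1 = 351.9 mm².
For a solid circular section, d ≥ √(4A/π) = 21.17 mm.
Elongation limit: A ≥ PL/(Eδ_allow) = 31000·2030/(100000·2.6) = 242 mm² ⇒ d ≥ 17.55 mm.
The stress limit governs.

21.2 mm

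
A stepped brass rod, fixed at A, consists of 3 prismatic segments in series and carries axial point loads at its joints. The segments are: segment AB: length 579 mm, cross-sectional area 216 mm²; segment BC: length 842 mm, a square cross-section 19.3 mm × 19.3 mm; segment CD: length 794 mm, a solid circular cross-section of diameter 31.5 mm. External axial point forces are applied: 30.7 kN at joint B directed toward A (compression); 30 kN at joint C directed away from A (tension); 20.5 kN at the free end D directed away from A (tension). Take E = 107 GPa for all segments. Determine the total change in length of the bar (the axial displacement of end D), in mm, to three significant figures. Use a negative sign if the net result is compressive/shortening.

Internal axial forces (sectioning from the free end, tension +): N_CD = 20.5 kN, N_BC = 50.5 kN, N_AB = 19.8 kN.
A_BC = 372.5 mm².
A_CD = 779.3 mm².
δ_AB = 19800·579/(216·107000) = 0.496 mm
δ_BC = 50500·842/(372.5·107000) = 1.067 mm
δ_CD = 20500·794/(779.3·107000) = 0.1952 mm
δ = Σδ_i = 1.758 mm.

1.76 mm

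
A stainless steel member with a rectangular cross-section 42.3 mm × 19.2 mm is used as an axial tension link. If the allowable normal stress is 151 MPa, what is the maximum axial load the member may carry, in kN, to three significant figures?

123 kN

A = 812.2 mm².
P_max = σ_allow · A = 151 · 812.2 = 122600 N = 122.6 kN.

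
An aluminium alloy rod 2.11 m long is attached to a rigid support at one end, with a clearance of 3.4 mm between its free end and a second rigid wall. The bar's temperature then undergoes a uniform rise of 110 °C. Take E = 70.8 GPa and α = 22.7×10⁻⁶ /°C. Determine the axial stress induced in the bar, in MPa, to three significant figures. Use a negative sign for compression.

-62.7 MPa

Free thermal expansion αLΔT = 22.7e-6 · 2110 · 110 = 5.269 mm.
The walls engage after the gap closes; constrained expansion = 5.269 − 3.4 = 1.869 mm.
The walls impose strain ε = −(1.869)/2110 = -8.8563e-04; σ = Eε = 70800 · -8.8563e-04 = -62.7 MPa.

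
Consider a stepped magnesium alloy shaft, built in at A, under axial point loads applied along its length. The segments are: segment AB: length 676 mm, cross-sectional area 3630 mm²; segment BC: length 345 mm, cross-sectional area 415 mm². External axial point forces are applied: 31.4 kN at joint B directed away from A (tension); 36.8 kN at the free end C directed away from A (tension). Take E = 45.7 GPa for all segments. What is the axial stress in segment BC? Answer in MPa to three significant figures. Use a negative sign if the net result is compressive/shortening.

88.7 MPa

Internal axial forces (sectioning from the free end, tension +): N_BC = 36.8 kN, N_AB = 68.2 kN.
σ_BC = N_BC/A_BC = 36800/415 = 88.67 MPa.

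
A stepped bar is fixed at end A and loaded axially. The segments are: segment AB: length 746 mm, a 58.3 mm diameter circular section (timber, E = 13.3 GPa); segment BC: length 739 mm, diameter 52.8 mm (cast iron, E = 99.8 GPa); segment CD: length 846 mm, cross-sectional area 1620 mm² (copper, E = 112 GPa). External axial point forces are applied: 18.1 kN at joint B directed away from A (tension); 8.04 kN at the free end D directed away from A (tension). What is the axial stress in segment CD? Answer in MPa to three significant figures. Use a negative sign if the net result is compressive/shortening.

Internal axial forces (sectioning from the free end, tension +): N_CD = 8.04 kN, N_BC = 8.04 kN, N_AB = 26.14 kN.
σ_CD = N_CD/A_CD = 8040/1620 = 4.963 MPa.

4.96 MPa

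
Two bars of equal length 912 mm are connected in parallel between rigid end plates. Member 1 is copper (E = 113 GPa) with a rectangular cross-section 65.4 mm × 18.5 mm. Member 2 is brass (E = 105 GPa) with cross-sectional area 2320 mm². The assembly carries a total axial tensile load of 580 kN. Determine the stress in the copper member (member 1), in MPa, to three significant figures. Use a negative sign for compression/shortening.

A_1 = 1210 mm².
Equal strain + equilibrium ⇒ each member carries load in proportion to AE: A₁E₁ = 136700000 N, A₂E₂ = 243600000 N, ΣAE = 380300000 N.
σ₁ = P·E₁/ΣAE = 580000·113000/380300000 = 172.3 MPa.

172 MPa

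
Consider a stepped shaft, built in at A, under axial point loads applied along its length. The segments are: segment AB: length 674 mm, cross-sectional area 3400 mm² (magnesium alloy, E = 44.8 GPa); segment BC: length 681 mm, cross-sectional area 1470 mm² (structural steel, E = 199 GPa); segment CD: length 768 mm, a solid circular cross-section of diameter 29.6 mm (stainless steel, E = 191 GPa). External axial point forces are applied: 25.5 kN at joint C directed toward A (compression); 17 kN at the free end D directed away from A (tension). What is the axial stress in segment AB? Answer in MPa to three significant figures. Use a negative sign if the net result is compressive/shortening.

-2.50 MPa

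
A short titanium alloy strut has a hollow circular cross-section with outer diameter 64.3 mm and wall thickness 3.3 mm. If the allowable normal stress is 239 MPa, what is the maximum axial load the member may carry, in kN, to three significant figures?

151 kN

A = 632.4 mm².
P_max = σ_allow · A = 239 · 632.4 = 151100 N = 151.1 kN.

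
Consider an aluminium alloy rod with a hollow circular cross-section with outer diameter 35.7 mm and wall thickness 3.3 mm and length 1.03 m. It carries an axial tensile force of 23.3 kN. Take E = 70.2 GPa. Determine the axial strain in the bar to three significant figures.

9.88e-04

A = 335.9 mm².
σ = N/A = 69.37 MPa; ε = σ/E = 69.37/70200 = 9.881e-04.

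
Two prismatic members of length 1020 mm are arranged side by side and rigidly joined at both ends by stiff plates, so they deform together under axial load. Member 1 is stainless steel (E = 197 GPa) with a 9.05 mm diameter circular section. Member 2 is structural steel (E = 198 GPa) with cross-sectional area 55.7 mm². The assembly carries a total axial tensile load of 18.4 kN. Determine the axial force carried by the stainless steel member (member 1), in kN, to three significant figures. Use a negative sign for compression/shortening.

9.84 kN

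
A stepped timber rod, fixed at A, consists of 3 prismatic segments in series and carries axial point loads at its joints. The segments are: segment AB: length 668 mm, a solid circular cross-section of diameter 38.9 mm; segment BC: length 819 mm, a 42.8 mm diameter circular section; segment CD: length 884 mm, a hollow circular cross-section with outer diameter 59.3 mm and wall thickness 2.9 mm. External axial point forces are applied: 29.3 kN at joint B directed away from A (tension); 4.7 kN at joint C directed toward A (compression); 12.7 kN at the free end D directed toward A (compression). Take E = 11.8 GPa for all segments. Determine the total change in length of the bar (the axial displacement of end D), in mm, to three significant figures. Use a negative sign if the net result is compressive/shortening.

-2.12 mm

Internal axial forces (sectioning from the free end, tension +): N_CD = -12.7 kN, N_BC = -17.4 kN, N_AB = 11.9 kN.
A_AB = 1188 mm².
A_BC = 1439 mm².
A_CD = 513.8 mm².
δ_AB = 11900·668/(1188·11800) = 0.5668 mm
δ_BC = -17400·819/(1439·11800) = -0.8394 mm
δ_CD = -12700·884/(513.8·11800) = -1.852 mm
δ = Σδ_i = -2.124 mm.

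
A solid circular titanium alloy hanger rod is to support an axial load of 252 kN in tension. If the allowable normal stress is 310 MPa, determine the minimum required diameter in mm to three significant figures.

Required area A ≥ P/σ_allow = 252000/310 = 812.9 mm².
For a solid circular section, d ≥ √(4A/π) = 32.17 mm.

32.2 mm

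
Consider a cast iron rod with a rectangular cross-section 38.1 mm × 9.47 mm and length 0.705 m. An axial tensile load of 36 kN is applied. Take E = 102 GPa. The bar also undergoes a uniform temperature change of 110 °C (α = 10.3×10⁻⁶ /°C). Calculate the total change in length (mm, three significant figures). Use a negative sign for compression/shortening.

1.49 mm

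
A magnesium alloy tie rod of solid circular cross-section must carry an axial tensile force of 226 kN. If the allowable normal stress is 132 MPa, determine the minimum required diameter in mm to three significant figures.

Required area A ≥ P/σ_allow = 226000/132 = 1712 mm².
For a solid circular section, d ≥ √(4A/π) = 46.69 mm.

46.7 mm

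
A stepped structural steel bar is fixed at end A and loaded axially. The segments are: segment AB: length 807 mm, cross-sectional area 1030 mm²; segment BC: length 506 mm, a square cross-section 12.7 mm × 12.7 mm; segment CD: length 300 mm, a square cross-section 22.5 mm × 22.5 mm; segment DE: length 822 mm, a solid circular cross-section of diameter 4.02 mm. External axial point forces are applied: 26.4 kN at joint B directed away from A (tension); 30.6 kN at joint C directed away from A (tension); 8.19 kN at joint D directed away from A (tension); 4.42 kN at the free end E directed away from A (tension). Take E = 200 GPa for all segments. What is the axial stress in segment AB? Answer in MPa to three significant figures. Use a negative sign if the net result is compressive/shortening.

67.6 MPa

Internal axial forces (sectioning from the free end, tension +): N_DE = 4.42 kN, N_CD = 12.61 kN, N_BC = 43.21 kN, N_AB = 69.61 kN.
σ_AB = N_AB/A_AB = 69610/1030 = 67.58 MPa.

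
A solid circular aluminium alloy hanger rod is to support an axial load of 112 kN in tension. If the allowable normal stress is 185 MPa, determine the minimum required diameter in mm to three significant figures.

27.8 mm

Required area A ≥ P/σ_allow = 112000/185 = 605.4 mm².
For a solid circular section, d ≥ √(4A/π) = 27.76 mm.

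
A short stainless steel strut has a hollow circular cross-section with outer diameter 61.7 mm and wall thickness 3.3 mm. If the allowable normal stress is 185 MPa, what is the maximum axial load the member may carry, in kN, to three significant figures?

A = 605.4 mm².
P_max = σ_allow · A = 185 · 605.4 = 112000 N = 112 kN.

112 kN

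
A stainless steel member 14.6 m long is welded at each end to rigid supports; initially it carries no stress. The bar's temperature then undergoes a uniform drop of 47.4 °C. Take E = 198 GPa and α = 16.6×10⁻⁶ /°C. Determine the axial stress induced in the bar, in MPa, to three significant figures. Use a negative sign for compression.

156 MPa

Free thermal expansion αLΔT = 16.6e-6 · 14600 · -47.4 = -11.49 mm.
The walls impose strain ε = −(-11.49)/14600 = 7.8684e-04; σ = Eε = 198000 · 7.8684e-04 = 155.8 MPa.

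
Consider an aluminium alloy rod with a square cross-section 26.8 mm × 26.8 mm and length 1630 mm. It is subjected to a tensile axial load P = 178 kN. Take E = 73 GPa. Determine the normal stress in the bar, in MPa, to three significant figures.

248 MPa

A = 718.2 mm².
σ = N/A = 178000/718.2 = 247.8 MPa.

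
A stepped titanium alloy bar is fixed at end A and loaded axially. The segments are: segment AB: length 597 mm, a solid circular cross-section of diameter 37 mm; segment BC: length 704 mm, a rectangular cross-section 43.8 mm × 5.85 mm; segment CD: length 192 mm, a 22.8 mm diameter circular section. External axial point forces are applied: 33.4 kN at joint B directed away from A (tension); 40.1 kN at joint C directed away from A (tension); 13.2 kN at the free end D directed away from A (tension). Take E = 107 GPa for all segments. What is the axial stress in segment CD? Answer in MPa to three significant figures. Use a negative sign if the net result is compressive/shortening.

Internal axial forces (sectioning from the free end, tension +): N_CD = 13.2 kN, N_BC = 53.3 kN, N_AB = 86.7 kN.
A_CD = 408.3 mm².
σ_CD = N_CD/A_CD = 13200/408.3 = 32.33 MPa.

32.3 MPa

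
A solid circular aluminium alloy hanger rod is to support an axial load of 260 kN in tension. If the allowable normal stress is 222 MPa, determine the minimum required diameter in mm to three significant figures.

38.6 mm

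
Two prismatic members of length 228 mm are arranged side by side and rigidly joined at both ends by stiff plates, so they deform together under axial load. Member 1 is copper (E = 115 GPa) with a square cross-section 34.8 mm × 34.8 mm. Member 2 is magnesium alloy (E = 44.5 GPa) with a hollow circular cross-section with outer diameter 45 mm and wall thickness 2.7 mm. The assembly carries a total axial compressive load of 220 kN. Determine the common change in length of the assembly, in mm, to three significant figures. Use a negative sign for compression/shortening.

A_1 = 1211 mm².
A_2 = 358.8 mm².
Equal strain + equilibrium ⇒ each member carries load in proportion to AE: A₁E₁ = 139300000 N, A₂E₂ = 15970000 N, ΣAE = 155200000 N.
δ = PL/ΣAE = -220000·228/155200000 = -0.3231 mm.

-0.323 mm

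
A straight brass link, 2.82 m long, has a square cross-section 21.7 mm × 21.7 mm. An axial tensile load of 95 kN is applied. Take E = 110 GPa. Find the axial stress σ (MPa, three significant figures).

A = 470.9 mm².
σ = N/A = 95000/470.9 = 201.7 MPa.

202 MPa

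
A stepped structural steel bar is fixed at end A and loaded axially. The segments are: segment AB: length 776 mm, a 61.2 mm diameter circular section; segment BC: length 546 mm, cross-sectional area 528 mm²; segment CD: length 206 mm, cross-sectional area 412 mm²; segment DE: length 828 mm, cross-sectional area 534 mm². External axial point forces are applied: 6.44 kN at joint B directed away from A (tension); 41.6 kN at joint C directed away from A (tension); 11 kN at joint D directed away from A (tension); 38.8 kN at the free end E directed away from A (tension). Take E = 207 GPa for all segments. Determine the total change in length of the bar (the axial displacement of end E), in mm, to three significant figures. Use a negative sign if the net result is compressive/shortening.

0.992 mm

Internal axial forces (sectioning from the free end, tension +): N_DE = 38.8 kN, N_CD = 49.8 kN, N_BC = 91.4 kN, N_AB = 97.84 kN.
A_AB = 2942 mm².
δ_AB = 97840·776/(2942·207000) = 0.1247 mm
δ_BC = 91400·546/(528·207000) = 0.4566 mm
δ_CD = 49800·206/(412·207000) = 0.1203 mm
δ_DE = 38800·828/(534·207000) = 0.2906 mm
δ = Σδ_i = 0.9922 mm.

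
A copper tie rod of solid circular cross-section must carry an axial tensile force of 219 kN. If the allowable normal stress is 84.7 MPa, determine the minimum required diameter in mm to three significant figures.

57.4 mm

Required area A ≥ P/σ_allow = 219000/84.7 = 2586 mm².
For a solid circular section, d ≥ √(4A/π) = 57.38 mm.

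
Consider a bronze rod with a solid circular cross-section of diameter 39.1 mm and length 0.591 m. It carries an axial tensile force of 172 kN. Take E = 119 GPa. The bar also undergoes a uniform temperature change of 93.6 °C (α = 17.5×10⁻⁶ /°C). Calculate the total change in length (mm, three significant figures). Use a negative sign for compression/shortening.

A = 1201 mm².
δ_mech = NL/(AE) = 172000·591/(1201·119000) = 0.7114 mm.
δ_thermal = αLΔT = 17.5e-6·591·93.6 = 0.9681 mm.
δ = δ_mech + δ_thermal = 1.679 mm.

1.68 mm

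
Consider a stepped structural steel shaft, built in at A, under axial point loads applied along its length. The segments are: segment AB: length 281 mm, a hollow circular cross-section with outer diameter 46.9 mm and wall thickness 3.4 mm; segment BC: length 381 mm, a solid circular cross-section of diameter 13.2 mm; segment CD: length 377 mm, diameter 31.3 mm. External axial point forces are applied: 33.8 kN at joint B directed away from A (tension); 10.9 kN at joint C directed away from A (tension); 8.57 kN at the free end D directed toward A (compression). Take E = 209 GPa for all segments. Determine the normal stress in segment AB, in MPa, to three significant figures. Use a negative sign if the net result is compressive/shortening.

Internal axial forces (sectioning from the free end, tension +): N_CD = -8.57 kN, N_BC = 2.33 kN, N_AB = 36.13 kN.
A_AB = 464.6 mm².
σ_AB = N_AB/A_AB = 36130/464.6 = 77.76 MPa.

77.8 MPa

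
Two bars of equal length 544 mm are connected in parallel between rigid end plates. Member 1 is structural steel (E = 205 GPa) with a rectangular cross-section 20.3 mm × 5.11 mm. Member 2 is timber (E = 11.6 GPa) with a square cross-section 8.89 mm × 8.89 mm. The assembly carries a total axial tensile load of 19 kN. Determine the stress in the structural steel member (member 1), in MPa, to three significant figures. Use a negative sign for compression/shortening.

A_1 = 103.7 mm².
A_2 = 79.03 mm².
Equal strain + equilibrium ⇒ each member carries load in proportion to AE: A₁E₁ = 21270000 N, A₂E₂ = 916800 N, ΣAE = 22180000 N.
σ₁ = P·E₁/ΣAE = 19000·205000/22180000 = 175.6 MPa.

176 MPa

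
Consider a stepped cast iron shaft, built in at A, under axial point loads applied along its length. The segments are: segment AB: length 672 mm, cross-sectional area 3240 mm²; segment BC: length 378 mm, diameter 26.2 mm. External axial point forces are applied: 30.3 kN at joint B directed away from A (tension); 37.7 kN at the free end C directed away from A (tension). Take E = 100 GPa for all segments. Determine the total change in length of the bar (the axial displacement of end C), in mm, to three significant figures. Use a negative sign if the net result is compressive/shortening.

0.405 mm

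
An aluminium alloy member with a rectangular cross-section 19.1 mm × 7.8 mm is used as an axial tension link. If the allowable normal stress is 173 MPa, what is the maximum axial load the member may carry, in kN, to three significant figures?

A = 149 mm².
P_max = σ_allow · A = 173 · 149 = 25770 N = 25.77 kN.

25.8 kN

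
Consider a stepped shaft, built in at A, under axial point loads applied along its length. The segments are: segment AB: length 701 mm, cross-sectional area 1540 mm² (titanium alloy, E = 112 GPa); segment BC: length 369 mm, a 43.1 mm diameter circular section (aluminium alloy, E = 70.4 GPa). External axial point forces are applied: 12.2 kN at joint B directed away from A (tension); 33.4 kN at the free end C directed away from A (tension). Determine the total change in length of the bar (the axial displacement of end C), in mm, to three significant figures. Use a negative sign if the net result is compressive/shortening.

0.305 mm

Internal axial forces (sectioning from the free end, tension +): N_BC = 33.4 kN, N_AB = 45.6 kN.
A_BC = 1459 mm².
δ_AB = 45600·701/(1540·112000) = 0.1853 mm
δ_BC = 33400·369/(1459·70400) = 0.12 mm
δ = Σδ_i = 0.3053 mm.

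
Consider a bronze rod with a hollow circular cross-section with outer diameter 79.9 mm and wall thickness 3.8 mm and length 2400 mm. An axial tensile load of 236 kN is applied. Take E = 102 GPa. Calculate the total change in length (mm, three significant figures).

A = 908.5 mm².
δ_mech = NL/(AE) = 236000·2400/(908.5·102000) = 6.112 mm.

6.11 mm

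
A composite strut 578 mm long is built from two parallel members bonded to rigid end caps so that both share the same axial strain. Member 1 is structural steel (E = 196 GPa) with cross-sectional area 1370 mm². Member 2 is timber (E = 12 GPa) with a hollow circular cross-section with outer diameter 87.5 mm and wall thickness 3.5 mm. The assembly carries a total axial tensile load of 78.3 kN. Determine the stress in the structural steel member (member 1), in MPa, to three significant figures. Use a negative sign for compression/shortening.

A_2 = 923.6 mm².
Equal strain + equilibrium ⇒ each member carries load in proportion to AE: A₁E₁ = 268500000 N, A₂E₂ = 11080000 N, ΣAE = 279600000 N.
σ₁ = P·E₁/ΣAE = 78300·196000/279600000 = 54.89 MPa.

54.9 MPa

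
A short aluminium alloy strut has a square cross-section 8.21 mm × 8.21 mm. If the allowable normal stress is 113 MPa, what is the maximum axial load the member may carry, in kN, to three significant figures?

7.62 kN

A = 67.4 mm².
P_max = σ_allow · A = 113 · 67.4 = 7617 N = 7.617 kN.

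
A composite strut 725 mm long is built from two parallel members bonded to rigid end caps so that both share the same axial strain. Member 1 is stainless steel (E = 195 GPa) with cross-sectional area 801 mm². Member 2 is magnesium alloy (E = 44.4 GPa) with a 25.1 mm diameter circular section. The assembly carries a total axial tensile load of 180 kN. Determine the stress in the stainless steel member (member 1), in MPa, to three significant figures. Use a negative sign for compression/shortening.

A_2 = 494.8 mm².
Equal strain + equilibrium ⇒ each member carries load in proportion to AE: A₁E₁ = 156200000 N, A₂E₂ = 21970000 N, ΣAE = 178200000 N.
σ₁ = P·E₁/ΣAE = 180000·195000/178200000 = 197 MPa.

197 MPa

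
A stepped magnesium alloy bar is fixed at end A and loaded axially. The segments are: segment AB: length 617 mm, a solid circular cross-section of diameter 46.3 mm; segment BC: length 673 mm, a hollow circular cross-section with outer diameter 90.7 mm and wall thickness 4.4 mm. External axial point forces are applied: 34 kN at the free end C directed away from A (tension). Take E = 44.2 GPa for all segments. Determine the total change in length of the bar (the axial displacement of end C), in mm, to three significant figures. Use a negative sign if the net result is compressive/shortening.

0.716 mm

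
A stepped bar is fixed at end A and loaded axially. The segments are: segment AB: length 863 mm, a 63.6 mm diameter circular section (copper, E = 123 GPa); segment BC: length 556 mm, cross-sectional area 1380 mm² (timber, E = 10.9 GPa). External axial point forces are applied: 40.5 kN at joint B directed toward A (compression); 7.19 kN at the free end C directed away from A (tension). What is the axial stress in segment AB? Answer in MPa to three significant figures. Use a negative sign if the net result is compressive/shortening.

-10.5 MPa

Internal axial forces (sectioning from the free end, tension +): N_BC = 7.19 kN, N_AB = -33.31 kN.
A_AB = 3177 mm².
σ_AB = N_AB/A_AB = -33310/3177 = -10.49 MPa.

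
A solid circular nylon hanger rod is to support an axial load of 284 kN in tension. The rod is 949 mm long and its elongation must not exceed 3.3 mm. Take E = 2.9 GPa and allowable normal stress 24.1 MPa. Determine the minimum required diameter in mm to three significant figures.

189 mm

Required area A ≥ P/σ_allow = 284000/24.1 = 11780 mm².
For a solid circular section, d ≥ √(4A/π) = 122.5 mm.
Elongation limit: A ≥ PL/(Eδ_allow) = 284000·949/(2900·3.3) = 28160 mm² ⇒ d ≥ 189.4 mm.
The elongation limit governs.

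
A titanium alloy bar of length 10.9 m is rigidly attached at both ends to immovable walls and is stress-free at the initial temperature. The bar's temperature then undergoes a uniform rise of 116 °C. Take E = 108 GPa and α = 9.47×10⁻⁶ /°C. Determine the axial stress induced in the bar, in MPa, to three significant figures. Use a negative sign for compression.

Free thermal expansion αLΔT = 9.47e-6 · 10900 · 116 = 11.97 mm.
The walls impose strain ε = −(11.97)/10900 = -1.0985e-03; σ = Eε = 108000 · -1.0985e-03 = -118.6 MPa.

-119 MPa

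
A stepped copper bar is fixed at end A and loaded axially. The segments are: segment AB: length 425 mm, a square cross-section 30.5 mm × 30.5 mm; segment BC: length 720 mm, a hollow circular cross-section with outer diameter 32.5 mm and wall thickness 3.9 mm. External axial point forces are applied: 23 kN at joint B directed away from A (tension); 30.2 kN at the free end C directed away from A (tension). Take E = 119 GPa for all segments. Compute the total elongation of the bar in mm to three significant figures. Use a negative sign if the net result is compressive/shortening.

0.726 mm

Internal axial forces (sectioning from the free end, tension +): N_BC = 30.2 kN, N_AB = 53.2 kN.
A_AB = 930.2 mm².
A_BC = 350.4 mm².
δ_AB = 53200·425/(930.2·119000) = 0.2042 mm
δ_BC = 30200·720/(350.4·119000) = 0.5214 mm
δ = Σδ_i = 0.7257 mm.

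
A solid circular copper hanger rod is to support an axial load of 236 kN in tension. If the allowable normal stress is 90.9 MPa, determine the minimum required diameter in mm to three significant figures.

57.5 mm

Required area A ≥ P/σ_allow = 236000/90.9 = 2596 mm².
For a solid circular section, d ≥ √(4A/π) = 57.49 mm.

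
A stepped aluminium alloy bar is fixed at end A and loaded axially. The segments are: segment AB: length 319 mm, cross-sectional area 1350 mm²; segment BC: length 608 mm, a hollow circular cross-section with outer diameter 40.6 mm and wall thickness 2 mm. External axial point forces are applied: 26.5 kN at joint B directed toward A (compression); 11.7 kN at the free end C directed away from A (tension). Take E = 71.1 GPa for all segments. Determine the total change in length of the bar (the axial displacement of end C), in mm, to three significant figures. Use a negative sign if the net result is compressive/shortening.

0.363 mm

Internal axial forces (sectioning from the free end, tension +): N_BC = 11.7 kN, N_AB = -14.8 kN.
A_BC = 242.5 mm².
δ_AB = -14800·319/(1350·71100) = -0.04919 mm
δ_BC = 11700·608/(242.5·71100) = 0.4125 mm
δ = Σδ_i = 0.3633 mm.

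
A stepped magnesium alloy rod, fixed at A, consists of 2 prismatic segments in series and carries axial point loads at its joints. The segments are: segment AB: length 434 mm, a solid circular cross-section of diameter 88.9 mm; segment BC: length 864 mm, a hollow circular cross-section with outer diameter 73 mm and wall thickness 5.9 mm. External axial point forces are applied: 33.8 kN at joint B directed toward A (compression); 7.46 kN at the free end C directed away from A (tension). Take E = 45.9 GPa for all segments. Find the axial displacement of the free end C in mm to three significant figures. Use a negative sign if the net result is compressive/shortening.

0.0728 mm

Internal axial forces (sectioning from the free end, tension +): N_BC = 7.46 kN, N_AB = -26.34 kN.
A_AB = 6207 mm².
A_BC = 1244 mm².
δ_AB = -26340·434/(6207·45900) = -0.04012 mm
δ_BC = 7460·864/(1244·45900) = 0.1129 mm
δ = Σδ_i = 0.07278 mm.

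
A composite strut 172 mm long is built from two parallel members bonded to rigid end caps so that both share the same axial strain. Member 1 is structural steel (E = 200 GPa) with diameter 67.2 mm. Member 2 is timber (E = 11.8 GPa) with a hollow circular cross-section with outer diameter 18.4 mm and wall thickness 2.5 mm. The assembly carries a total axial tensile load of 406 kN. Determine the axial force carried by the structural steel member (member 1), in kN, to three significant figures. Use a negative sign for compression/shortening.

405 kN

A_1 = 3547 mm².
A_2 = 124.9 mm².
Equal strain + equilibrium ⇒ each member carries load in proportion to AE: A₁E₁ = 709300000 N, A₂E₂ = 1474000 N, ΣAE = 710800000 N.
F₁ = P·A₁E₁/ΣAE = 406000·709300000/710800000 = 405200 N.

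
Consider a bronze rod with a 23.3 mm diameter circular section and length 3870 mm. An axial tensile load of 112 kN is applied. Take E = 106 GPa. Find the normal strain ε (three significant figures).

0.00248

A = 426.4 mm².
σ = N/A = 262.7 MPa; ε = σ/E = 262.7/106000 = 2.478e-03.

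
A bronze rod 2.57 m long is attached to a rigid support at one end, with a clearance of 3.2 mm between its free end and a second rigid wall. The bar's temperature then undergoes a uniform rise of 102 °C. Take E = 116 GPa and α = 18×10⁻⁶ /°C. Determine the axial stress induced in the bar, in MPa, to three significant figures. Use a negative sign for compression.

Free thermal expansion αLΔT = 18e-6 · 2570 · 102 = 4.719 mm.
The walls engage after the gap closes; constrained expansion = 4.719 − 3.2 = 1.519 mm.
The walls impose strain ε = −(1.519)/2570 = -5.9086e-04; σ = Eε = 116000 · -5.9086e-04 = -68.54 MPa.

-68.5 MPa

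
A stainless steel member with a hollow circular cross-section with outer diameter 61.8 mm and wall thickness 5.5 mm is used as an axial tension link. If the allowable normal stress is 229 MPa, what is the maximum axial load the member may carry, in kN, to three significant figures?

223 kN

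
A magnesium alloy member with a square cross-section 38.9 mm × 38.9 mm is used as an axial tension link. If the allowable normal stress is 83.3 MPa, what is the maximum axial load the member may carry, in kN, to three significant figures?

126 kN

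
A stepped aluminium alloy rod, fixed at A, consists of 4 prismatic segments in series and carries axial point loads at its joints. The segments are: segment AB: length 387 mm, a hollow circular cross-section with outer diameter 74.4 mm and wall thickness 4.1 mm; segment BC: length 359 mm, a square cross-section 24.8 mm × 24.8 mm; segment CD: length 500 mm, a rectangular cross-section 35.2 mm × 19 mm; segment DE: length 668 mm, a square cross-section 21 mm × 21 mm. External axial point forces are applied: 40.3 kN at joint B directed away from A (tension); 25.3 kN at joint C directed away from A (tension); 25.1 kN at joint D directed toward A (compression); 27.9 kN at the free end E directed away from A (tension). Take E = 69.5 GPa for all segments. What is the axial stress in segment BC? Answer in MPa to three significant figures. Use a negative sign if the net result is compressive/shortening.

Internal axial forces (sectioning from the free end, tension +): N_DE = 27.9 kN, N_CD = 2.8 kN, N_BC = 28.1 kN, N_AB = 68.4 kN.
A_BC = 615 mm².
σ_BC = N_BC/A_BC = 28100/615 = 45.69 MPa.

45.7 MPa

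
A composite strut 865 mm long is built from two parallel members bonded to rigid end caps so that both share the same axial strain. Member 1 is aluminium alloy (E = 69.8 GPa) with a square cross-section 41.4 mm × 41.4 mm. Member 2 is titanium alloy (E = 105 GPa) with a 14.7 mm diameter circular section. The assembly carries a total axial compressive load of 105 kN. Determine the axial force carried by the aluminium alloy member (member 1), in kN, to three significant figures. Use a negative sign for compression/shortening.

-91.4 kN

A_1 = 1714 mm².
A_2 = 169.7 mm².
Equal strain + equilibrium ⇒ each member carries load in proportion to AE: A₁E₁ = 119600000 N, A₂E₂ = 17820000 N, ΣAE = 137500000 N.
F₁ = P·A₁E₁/ΣAE = -105000·119600000/137500000 = -91390 N.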